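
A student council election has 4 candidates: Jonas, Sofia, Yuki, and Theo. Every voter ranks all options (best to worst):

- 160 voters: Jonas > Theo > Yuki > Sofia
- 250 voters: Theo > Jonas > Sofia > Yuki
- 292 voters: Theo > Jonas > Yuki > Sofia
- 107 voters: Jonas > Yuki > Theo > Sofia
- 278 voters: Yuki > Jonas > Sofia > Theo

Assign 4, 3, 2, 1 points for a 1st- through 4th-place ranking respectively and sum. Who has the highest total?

Jonas

Jonas: 160·4 + 250·3 + 292·3 + 107·4 + 278·3 = 3528
Sofia: 160·1 + 250·2 + 292·1 + 107·1 + 278·2 = 1615
Yuki: 160·2 + 250·1 + 292·2 + 107·3 + 278·4 = 2587
Theo: 160·3 + 250·4 + 292·4 + 107·2 + 278·1 = 3140
Jonas has the highest Borda score (3528).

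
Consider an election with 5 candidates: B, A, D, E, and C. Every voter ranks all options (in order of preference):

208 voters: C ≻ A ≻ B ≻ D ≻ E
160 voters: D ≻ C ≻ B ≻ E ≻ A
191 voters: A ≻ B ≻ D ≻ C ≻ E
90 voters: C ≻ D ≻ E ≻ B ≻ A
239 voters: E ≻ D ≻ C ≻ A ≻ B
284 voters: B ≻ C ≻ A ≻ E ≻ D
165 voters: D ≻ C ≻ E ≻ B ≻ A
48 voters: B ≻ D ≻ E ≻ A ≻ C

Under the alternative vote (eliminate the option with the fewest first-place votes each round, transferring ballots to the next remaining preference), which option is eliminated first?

Round 1: B 332, A 191, D 325, E 239, C 298. Eliminate A.

A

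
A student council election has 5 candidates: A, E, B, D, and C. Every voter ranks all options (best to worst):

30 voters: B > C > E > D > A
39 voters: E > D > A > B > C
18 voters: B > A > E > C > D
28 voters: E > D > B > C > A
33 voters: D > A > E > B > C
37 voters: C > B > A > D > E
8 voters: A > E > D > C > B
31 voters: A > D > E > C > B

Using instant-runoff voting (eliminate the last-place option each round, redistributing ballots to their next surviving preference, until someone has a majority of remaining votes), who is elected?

B

Round 1: A 39, E 67, B 48, D 33, C 37. Eliminate D.
Round 2: A 72, E 67, B 48, C 37. Eliminate C.
Round 3: A 72, E 67, B 85. Eliminate E.
Round 4: A 111, B 113. B has a majority.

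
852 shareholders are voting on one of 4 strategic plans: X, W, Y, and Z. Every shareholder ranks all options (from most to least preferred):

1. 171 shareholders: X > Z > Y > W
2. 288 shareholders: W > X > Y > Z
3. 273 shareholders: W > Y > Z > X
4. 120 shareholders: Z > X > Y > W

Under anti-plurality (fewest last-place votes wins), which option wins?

Y

Last-place votes: X 273, W 291, Y 0, Z 288.
Y is ranked last by the fewest voters, so Y wins.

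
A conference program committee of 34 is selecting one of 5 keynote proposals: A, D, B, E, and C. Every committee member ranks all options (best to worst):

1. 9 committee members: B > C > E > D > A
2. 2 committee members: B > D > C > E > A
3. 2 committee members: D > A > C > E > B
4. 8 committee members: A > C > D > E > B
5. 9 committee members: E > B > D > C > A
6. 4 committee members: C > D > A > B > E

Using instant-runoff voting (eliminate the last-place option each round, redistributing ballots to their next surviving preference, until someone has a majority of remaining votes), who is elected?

Round 1: A 8, D 2, B 11, E 9, C 4. Eliminate D.
Round 2: A 10, B 11, E 9, C 4. Eliminate C.
Round 3: A 14, B 11, E 9. Eliminate E.
Round 4: A 14, B 20. B has a majority.

B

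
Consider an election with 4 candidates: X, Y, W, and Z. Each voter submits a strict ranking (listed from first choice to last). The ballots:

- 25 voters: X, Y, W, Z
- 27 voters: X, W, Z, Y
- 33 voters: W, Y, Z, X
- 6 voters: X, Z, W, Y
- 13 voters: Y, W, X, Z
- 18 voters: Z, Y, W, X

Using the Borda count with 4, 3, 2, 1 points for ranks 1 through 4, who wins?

W

X: 25·4 + 27·4 + 33·1 + 6·4 + 13·2 + 18·1 = 309
Y: 25·3 + 27·1 + 33·3 + 6·1 + 13·4 + 18·3 = 313
W: 25·2 + 27·3 + 33·4 + 6·2 + 13·3 + 18·2 = 350
Z: 25·1 + 27·2 + 33·2 + 6·3 + 13·1 + 18·4 = 248
W has the highest Borda score (350).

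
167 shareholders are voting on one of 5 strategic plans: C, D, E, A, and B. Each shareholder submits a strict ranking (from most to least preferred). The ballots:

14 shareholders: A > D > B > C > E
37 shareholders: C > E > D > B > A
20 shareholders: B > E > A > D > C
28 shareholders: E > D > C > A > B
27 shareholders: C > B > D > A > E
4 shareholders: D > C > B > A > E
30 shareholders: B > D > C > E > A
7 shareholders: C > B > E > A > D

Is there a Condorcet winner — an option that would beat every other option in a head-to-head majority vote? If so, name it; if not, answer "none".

Checking pairwise contests:
D beats C 96–71.
E beats D 92–75.
C beats E 119–48.
C beats A 133–34.
C beats B 103–64.
Every option loses at least one head-to-head, so there is no Condorcet winner.

none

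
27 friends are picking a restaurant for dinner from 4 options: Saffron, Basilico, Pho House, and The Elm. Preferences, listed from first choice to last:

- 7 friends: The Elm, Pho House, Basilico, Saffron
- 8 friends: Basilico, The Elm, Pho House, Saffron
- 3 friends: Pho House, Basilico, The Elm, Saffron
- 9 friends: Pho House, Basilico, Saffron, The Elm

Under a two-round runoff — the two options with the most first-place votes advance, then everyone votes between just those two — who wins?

Pho House

Round 1 first-place votes: Saffron 0, Basilico 8, Pho House 12, The Elm 7.
Pho House and Basilico advance.
Runoff: Pho House is preferred to Basilico by 19 voters; Basilico by 8.
Pho House wins the runoff.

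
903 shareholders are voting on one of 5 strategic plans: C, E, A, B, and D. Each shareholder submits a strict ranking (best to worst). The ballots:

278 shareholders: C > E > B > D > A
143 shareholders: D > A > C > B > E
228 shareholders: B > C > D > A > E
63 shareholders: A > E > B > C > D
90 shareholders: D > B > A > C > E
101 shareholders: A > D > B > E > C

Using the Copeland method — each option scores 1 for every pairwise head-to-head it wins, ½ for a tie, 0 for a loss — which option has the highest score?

B

C: beats E, A, and D; loses to B → score 3.
E: loses to C, A, B, and D → score 0.
A: beats E; loses to C, B, and D → score 1.
B: beats C, E, A, and D → score 4.
D: beats E and A; loses to C and B → score 2.
B has the best pairwise record.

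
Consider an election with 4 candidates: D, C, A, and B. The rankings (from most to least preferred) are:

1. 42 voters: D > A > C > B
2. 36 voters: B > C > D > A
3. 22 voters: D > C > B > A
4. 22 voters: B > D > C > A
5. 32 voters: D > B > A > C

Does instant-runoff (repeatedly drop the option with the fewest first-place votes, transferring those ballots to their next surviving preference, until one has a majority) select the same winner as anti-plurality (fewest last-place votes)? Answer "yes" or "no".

yes

Instant-runoff — R1 D 96, C 0, A 0, B 58 (D winner). Winner: D.
Anti-plurality — last-place votes: D 0, C 32, A 80, B 42. Winner: D.
The two methods agree.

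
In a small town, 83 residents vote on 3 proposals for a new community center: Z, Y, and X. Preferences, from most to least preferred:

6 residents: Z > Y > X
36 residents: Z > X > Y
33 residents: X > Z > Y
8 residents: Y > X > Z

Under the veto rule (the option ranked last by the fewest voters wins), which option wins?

X

Last-place votes: Z 8, Y 69, X 6.
X is ranked last by the fewest voters, so X wins.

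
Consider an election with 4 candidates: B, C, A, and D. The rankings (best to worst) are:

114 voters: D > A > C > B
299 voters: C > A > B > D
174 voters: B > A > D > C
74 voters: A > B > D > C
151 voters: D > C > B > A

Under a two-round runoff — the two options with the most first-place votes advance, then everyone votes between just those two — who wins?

Round 1 first-place votes: B 174, C 299, A 74, D 265.
C and D advance.
Runoff: C is preferred to D by 299 voters; D by 513.
D wins the runoff.

D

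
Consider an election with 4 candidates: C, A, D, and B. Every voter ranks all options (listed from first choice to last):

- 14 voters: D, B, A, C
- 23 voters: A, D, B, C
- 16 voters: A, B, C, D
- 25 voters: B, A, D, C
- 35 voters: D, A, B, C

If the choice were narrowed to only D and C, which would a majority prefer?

Voters preferring D to C: 97; preferring C to D: 16.
D wins the head-to-head.

D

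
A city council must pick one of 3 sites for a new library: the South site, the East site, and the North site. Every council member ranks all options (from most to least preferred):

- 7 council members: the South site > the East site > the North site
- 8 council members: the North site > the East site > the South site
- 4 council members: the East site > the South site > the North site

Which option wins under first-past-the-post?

First-place votes: the South site 7, the East site 4, the North site 8.
the North site has the most first-place votes.

the North site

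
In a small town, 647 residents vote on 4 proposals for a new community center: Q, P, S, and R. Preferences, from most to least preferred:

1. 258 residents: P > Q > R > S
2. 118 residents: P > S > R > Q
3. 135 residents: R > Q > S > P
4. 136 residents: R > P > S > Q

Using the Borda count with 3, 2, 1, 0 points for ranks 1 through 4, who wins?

P

Q: 258·2 + 118·0 + 135·2 + 136·0 = 786
P: 258·3 + 118·3 + 135·0 + 136·2 = 1400
S: 258·0 + 118·2 + 135·1 + 136·1 = 507
R: 258·1 + 118·1 + 135·3 + 136·3 = 1189
P has the highest Borda score (1400).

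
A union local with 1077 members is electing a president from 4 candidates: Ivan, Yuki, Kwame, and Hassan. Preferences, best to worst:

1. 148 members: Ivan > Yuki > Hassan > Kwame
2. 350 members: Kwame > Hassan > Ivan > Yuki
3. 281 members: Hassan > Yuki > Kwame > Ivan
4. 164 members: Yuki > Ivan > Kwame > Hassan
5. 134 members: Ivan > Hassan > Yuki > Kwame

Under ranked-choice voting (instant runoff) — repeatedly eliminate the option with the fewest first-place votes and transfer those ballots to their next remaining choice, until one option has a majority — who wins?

Kwame

Round 1: Ivan 282, Yuki 164, Kwame 350, Hassan 281. Eliminate Yuki.
Round 2: Ivan 446, Kwame 350, Hassan 281. Eliminate Hassan.
Round 3: Ivan 446, Kwame 631. Kwame has a majority.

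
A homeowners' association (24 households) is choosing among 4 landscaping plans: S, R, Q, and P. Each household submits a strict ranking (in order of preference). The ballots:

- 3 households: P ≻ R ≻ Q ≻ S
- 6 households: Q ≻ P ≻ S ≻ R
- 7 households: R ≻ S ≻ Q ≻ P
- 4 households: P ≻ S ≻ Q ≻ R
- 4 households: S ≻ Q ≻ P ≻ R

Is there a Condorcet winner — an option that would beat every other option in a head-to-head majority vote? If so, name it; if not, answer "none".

none

Checking pairwise contests:
P beats S 13–11.
S beats R 14–10.
S beats Q 15–9.
Q beats P 17–7.
Every option loses at least one head-to-head, so there is no Condorcet winner.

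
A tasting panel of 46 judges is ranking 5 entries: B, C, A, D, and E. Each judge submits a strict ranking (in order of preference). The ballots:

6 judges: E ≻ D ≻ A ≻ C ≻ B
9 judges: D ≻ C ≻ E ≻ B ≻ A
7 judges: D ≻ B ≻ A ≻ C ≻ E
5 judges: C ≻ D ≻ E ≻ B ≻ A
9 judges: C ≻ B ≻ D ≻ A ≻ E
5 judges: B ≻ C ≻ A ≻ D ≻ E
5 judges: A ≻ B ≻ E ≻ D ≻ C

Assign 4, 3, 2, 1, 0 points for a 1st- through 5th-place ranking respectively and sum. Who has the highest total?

B: 6·0 + 9·1 + 7·3 + 5·1 + 9·3 + 5·4 + 5·3 = 97
C: 6·1 + 9·3 + 7·1 + 5·4 + 9·4 + 5·3 + 5·0 = 111
A: 6·2 + 9·0 + 7·2 + 5·0 + 9·1 + 5·2 + 5·4 = 65
D: 6·3 + 9·4 + 7·4 + 5·3 + 9·2 + 5·1 + 5·1 = 125
E: 6·4 + 9·2 + 7·0 + 5·2 + 9·0 + 5·0 + 5·2 = 62
D has the highest Borda score (125).

D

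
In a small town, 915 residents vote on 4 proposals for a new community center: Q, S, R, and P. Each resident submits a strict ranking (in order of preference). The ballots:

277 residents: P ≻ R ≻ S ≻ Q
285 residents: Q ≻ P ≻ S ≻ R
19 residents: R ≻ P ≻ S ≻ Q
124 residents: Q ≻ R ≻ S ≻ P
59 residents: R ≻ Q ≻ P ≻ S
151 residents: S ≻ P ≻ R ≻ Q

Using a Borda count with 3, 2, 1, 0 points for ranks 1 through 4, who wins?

P

Q: 277·0 + 285·3 + 19·0 + 124·3 + 59·2 + 151·0 = 1345
S: 277·1 + 285·1 + 19·1 + 124·1 + 59·0 + 151·3 = 1158
R: 277·2 + 285·0 + 19·3 + 124·2 + 59·3 + 151·1 = 1187
P: 277·3 + 285·2 + 19·2 + 124·0 + 59·1 + 151·2 = 1800
P has the highest Borda score (1800).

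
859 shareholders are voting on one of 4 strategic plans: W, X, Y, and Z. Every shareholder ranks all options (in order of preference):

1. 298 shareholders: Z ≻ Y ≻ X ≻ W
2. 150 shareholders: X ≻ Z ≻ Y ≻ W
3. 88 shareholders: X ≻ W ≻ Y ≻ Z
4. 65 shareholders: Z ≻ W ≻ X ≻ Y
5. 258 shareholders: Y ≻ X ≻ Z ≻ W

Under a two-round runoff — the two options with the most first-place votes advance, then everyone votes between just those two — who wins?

Round 1 first-place votes: W 0, X 238, Y 258, Z 363.
Z and Y advance.
Runoff: Z is preferred to Y by 513 voters; Y by 346.
Z wins the runoff.

Z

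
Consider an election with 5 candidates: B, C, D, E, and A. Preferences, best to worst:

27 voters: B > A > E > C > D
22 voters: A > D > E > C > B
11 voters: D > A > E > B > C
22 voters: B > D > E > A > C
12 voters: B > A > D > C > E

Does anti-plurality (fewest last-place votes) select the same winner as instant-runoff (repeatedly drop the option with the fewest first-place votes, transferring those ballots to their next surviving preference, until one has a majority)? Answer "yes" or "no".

Anti-plurality — last-place votes: B 22, C 33, D 27, E 12, A 0. Winner: A.
Instant-runoff — R1 B 61, C 0, D 11, E 0, A 22 (B winner). Winner: B.
The two methods disagree.

no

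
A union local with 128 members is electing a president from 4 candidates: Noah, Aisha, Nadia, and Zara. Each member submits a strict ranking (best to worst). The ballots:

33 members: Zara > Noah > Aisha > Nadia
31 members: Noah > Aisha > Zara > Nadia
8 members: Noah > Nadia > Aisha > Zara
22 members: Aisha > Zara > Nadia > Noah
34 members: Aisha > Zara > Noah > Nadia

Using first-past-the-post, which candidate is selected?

Aisha

First-place votes: Noah 39, Aisha 56, Nadia 0, Zara 33.
Aisha has the most first-place votes.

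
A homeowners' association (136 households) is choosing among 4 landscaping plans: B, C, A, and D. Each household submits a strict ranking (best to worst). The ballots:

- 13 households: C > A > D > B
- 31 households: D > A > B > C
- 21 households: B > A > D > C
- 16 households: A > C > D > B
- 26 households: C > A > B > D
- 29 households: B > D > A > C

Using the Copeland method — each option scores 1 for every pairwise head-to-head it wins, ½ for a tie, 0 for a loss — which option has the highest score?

B: beats C and D; loses to A → score 2.
C: loses to B, A, and D → score 0.
A: beats B, C, and D → score 3.
D: beats C; loses to B and A → score 1.
A has the best pairwise record.

A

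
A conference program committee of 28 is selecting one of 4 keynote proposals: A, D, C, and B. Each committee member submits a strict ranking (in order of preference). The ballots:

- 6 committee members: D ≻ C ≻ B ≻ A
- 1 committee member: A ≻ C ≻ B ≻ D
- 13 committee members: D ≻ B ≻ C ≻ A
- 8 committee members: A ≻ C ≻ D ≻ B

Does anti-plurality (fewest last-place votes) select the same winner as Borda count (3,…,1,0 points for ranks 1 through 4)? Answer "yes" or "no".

no

Anti-plurality — last-place votes: A 19, D 1, C 0, B 8. Winner: C.
Borda — scores: A 27, D 65, C 43, B 33. Winner: D.
The two methods disagree.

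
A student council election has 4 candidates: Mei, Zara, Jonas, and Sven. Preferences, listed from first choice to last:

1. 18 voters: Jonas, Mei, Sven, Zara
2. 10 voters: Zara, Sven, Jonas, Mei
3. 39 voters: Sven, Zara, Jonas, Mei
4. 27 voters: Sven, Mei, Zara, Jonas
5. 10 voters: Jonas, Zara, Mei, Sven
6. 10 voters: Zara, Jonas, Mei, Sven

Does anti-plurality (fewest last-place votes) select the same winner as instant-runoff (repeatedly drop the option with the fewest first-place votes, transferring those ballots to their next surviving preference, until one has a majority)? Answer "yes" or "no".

no

Anti-plurality — last-place votes: Mei 49, Zara 18, Jonas 27, Sven 20. Winner: Zara.
Instant-runoff — R1 Mei 0, Zara 20, Jonas 28, Sven 66 (Sven winner). Winner: Sven.
The two methods disagree.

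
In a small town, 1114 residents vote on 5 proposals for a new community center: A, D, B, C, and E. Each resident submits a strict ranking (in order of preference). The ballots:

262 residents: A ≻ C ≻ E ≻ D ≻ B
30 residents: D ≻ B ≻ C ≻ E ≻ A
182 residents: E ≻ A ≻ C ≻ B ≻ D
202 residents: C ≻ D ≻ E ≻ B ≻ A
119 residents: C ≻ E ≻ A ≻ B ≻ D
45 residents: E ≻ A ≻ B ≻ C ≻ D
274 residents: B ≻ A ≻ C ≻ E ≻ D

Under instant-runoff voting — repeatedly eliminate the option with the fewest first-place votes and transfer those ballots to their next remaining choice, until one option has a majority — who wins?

Round 1: A 262, D 30, B 274, C 321, E 227. Eliminate D.
Round 2: A 262, B 304, C 321, E 227. Eliminate E.
Round 3: A 489, B 304, C 321. Eliminate B.
Round 4: A 763, C 351. A has a majority.

A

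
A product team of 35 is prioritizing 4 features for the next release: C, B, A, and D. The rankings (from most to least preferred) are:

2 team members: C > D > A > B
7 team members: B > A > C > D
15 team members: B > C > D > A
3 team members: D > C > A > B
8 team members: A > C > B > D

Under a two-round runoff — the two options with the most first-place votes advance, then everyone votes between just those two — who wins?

Round 1 first-place votes: C 2, B 22, A 8, D 3.
B and A advance.
Runoff: B is preferred to A by 22 voters; A by 13.
B wins the runoff.

B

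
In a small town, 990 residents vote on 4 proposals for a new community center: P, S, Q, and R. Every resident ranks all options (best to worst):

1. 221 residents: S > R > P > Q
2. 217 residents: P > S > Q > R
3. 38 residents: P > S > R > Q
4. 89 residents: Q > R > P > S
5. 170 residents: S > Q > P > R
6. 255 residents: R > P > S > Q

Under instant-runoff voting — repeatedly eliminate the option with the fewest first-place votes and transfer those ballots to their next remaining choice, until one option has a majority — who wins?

Round 1: P 255, S 391, Q 89, R 255. Eliminate Q.
Round 2: P 255, S 391, R 344. Eliminate P.
Round 3: S 646, R 344. S has a majority.

S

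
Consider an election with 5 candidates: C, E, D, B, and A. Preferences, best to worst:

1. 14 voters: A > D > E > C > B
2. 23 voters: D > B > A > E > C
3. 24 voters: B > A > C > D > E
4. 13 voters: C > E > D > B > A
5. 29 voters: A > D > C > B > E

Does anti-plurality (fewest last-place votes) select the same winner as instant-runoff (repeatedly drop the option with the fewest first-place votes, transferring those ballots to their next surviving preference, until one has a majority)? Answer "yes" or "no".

Anti-plurality — last-place votes: C 23, E 53, D 0, B 14, A 13. Winner: D.
Instant-runoff — R1 C 13, E 0, D 23, B 24, A 43 (E out); R2 C 13, D 23, B 24, A 43 (C out); R3 D 36, B 24, A 43 (B out); R4 D 36, A 67 (A winner). Winner: A.
The two methods disagree.

no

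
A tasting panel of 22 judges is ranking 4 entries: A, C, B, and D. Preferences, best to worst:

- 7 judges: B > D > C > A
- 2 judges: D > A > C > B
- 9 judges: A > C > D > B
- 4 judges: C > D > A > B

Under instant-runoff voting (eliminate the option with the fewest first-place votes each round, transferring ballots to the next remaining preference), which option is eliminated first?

D

Round 1: A 9, C 4, B 7, D 2. Eliminate D.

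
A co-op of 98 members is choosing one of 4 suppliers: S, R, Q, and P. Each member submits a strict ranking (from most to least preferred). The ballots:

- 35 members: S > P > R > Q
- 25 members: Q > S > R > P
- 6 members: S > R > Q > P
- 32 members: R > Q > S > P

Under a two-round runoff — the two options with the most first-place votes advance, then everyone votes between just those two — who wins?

Round 1 first-place votes: S 41, R 32, Q 25, P 0.
S and R advance.
Runoff: S is preferred to R by 66 voters; R by 32.
S wins the runoff.

S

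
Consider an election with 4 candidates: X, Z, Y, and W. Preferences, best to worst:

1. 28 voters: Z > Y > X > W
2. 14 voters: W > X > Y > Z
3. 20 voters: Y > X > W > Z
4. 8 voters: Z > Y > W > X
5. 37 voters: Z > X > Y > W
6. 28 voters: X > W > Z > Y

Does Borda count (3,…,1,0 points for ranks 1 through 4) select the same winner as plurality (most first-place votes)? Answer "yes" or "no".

no

Borda — scores: X 254, Z 247, Y 183, W 126. Winner: X.
Plurality — first-place votes: X 28, Z 73, Y 20, W 14. Winner: Z.
The two methods disagree.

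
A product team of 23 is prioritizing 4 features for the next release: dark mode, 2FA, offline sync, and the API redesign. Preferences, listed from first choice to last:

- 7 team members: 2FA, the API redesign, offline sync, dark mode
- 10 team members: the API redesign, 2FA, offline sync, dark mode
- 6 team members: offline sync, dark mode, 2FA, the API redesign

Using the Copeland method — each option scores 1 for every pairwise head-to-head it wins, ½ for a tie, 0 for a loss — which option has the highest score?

2FA

dark mode: loses to 2FA, offline sync, and the API redesign → score 0.
2FA: beats dark mode, offline sync, and the API redesign → score 3.
offline sync: beats dark mode; loses to 2FA and the API redesign → score 1.
the API redesign: beats dark mode and offline sync; loses to 2FA → score 2.
2FA has the best pairwise record.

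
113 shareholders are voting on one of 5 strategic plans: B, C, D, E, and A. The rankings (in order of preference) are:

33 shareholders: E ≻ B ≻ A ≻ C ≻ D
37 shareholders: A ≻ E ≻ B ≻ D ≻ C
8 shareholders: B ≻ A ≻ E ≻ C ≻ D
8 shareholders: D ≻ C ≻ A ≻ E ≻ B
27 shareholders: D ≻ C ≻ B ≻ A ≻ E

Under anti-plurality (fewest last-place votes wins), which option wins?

Last-place votes: B 8, C 37, D 41, E 27, A 0.
A is ranked last by the fewest voters, so A wins.

A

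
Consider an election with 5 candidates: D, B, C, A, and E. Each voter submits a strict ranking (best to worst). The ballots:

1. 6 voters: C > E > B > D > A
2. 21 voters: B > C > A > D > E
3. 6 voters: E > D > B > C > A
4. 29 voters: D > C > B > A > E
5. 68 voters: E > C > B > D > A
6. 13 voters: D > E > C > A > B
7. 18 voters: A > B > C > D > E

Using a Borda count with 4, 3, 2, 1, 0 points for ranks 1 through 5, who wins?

D: 6·1 + 21·1 + 6·3 + 29·4 + 68·1 + 13·4 + 18·1 = 299
B: 6·2 + 21·4 + 6·2 + 29·2 + 68·2 + 13·0 + 18·3 = 356
C: 6·4 + 21·3 + 6·1 + 29·3 + 68·3 + 13·2 + 18·2 = 446
A: 6·0 + 21·2 + 6·0 + 29·1 + 68·0 + 13·1 + 18·4 = 156
E: 6·3 + 21·0 + 6·4 + 29·0 + 68·4 + 13·3 + 18·0 = 353
C has the highest Borda score (446).

C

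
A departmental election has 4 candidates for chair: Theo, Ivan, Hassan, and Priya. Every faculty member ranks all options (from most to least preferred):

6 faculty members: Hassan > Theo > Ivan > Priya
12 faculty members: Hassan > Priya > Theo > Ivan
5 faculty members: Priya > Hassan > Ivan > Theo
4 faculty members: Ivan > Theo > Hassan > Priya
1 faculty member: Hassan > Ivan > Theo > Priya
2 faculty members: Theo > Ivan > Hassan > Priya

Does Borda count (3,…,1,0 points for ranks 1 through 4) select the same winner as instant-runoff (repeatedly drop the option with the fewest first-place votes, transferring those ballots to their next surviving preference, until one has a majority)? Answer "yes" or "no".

Borda — scores: Theo 39, Ivan 29, Hassan 73, Priya 39. Winner: Hassan.
Instant-runoff — R1 Theo 2, Ivan 4, Hassan 19, Priya 5 (Hassan winner). Winner: Hassan.
The two methods agree.

yes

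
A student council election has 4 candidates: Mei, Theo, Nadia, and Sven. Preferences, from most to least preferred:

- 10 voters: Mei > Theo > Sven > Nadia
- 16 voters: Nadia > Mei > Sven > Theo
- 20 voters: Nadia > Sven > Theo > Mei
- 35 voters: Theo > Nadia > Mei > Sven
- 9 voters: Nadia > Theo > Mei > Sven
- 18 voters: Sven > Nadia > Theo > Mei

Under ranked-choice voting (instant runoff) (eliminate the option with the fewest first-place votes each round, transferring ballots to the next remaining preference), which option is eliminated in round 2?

Round 1: Mei 10, Theo 35, Nadia 45, Sven 18. Eliminate Mei.
Round 2: Theo 45, Nadia 45, Sven 18. Eliminate Sven.

Sven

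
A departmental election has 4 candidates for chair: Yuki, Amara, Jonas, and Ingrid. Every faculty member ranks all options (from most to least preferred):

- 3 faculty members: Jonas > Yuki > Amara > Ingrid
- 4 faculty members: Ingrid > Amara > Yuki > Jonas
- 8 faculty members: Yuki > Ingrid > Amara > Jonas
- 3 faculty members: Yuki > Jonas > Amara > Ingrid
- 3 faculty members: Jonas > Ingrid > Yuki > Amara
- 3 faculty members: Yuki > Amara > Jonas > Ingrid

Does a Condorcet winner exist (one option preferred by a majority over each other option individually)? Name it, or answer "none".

Yuki vs Amara: 20–4 for Yuki.
Yuki vs Jonas: 18–6 for Yuki.
Yuki vs Ingrid: 17–7 for Yuki.
Yuki beats every other option head-to-head.

Yuki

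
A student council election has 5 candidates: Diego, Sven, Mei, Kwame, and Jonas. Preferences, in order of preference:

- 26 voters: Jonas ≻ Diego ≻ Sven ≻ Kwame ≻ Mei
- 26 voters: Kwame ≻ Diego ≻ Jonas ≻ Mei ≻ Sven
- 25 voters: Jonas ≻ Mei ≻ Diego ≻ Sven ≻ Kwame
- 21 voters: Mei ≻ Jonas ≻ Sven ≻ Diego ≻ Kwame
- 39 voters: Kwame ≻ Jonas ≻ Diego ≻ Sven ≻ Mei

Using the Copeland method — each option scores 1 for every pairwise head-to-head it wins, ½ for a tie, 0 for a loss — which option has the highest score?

Jonas

Diego: beats Sven, Mei, and Kwame; loses to Jonas → score 3.
Sven: beats Kwame; loses to Diego, Mei, and Jonas → score 1.
Mei: beats Sven; loses to Diego, Kwame, and Jonas → score 1.
Kwame: beats Mei; loses to Diego, Sven, and Jonas → score 1.
Jonas: beats Diego, Sven, Mei, and Kwame → score 4.
Jonas has the best pairwise record.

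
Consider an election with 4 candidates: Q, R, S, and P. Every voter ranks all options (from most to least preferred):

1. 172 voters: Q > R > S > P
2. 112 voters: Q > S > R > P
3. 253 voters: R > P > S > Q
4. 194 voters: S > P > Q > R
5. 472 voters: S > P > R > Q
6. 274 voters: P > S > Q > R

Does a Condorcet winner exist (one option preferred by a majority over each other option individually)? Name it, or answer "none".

S

S vs Q: 1193–284 for S.
S vs R: 1052–425 for S.
S vs P: 950–527 for S.
S beats every other option head-to-head.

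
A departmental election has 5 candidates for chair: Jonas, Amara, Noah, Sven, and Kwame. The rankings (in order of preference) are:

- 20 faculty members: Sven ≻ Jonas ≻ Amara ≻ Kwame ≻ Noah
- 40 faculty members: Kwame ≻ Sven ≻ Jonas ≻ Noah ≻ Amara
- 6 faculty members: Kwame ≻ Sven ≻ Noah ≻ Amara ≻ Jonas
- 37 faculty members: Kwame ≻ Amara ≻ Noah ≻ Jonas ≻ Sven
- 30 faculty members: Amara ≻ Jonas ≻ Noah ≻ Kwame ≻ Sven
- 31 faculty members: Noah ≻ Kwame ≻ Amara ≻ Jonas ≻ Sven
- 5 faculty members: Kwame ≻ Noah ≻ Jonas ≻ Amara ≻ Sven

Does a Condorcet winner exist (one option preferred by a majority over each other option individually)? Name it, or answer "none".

Kwame

Kwame vs Jonas: 119–50 for Kwame.
Kwame vs Amara: 119–50 for Kwame.
Kwame vs Noah: 108–61 for Kwame.
Kwame vs Sven: 149–20 for Kwame.
Kwame beats every other option head-to-head.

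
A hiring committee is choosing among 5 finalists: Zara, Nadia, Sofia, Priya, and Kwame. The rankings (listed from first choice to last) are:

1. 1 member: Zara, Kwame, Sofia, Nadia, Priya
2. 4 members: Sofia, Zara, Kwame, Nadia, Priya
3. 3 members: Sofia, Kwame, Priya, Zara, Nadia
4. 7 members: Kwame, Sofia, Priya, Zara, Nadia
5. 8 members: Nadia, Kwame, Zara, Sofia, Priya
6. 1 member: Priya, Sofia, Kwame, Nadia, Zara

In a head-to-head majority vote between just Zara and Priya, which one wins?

Voters preferring Zara to Priya: 13; preferring Priya to Zara: 11.
Zara wins the head-to-head.

Zara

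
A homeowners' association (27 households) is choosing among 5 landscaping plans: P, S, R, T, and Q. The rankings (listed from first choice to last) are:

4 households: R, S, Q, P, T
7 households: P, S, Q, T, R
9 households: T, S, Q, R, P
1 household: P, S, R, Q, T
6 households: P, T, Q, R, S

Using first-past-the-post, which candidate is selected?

First-place votes: P 14, S 0, R 4, T 9, Q 0.
P has the most first-place votes.

P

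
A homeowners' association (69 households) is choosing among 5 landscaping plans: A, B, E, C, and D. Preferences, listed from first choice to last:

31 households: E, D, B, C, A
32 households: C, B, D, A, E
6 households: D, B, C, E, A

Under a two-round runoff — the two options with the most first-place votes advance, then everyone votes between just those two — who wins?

C

Round 1 first-place votes: A 0, B 0, E 31, C 32, D 6.
C and E advance.
Runoff: C is preferred to E by 38 voters; E by 31.
C wins the runoff.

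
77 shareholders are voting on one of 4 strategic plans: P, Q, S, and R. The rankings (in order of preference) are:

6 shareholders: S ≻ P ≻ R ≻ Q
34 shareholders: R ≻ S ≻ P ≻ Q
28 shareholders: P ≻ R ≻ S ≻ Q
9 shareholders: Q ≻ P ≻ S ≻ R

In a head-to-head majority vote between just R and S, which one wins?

R

Voters preferring R to S: 62; preferring S to R: 15.
R wins the head-to-head.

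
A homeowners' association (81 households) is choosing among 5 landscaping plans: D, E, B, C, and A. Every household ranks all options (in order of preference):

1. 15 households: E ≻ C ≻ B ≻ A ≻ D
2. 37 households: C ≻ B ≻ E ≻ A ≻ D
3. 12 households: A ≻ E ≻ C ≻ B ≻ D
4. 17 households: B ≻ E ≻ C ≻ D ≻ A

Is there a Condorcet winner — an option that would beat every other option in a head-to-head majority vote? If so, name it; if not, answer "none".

Checking pairwise contests:
E beats D 81–0.
B beats E 54–27.
C beats B 64–17.
E beats C 44–37.
E beats A 69–12.
Every option loses at least one head-to-head, so there is no Condorcet winner.

none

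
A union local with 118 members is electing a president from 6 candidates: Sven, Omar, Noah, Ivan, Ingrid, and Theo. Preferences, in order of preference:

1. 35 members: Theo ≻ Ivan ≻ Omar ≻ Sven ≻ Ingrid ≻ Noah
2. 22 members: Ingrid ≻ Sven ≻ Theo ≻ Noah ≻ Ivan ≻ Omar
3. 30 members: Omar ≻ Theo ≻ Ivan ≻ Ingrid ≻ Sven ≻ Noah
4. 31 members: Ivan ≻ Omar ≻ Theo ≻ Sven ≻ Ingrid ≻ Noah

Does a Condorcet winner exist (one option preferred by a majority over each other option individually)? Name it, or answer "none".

Checking pairwise contests:
Omar beats Sven 96–22.
Ivan beats Omar 88–30.
Sven beats Noah 118–0.
Theo beats Ivan 87–31.
Sven beats Ingrid 66–52.
Omar beats Theo 61–57.
Every option loses at least one head-to-head, so there is no Condorcet winner.

none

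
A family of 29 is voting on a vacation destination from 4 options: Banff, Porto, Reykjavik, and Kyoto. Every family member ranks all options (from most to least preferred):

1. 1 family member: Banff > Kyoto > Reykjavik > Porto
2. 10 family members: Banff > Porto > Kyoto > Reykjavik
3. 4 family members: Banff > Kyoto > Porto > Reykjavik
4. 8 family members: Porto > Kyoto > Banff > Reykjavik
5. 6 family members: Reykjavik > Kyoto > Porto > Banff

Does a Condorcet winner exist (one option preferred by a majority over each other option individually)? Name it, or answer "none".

Banff vs Porto: 15–14 for Banff.
Banff vs Reykjavik: 23–6 for Banff.
Banff vs Kyoto: 15–14 for Banff.
Banff beats every other option head-to-head.

Banff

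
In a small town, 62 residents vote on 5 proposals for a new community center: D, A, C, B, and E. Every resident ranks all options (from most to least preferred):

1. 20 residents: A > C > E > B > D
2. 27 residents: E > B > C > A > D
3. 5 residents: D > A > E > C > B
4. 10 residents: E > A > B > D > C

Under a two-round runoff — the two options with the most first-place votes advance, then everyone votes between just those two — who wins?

Round 1 first-place votes: D 5, A 20, C 0, B 0, E 37.
E and A advance.
Runoff: E is preferred to A by 37 voters; A by 25.
E wins the runoff.

E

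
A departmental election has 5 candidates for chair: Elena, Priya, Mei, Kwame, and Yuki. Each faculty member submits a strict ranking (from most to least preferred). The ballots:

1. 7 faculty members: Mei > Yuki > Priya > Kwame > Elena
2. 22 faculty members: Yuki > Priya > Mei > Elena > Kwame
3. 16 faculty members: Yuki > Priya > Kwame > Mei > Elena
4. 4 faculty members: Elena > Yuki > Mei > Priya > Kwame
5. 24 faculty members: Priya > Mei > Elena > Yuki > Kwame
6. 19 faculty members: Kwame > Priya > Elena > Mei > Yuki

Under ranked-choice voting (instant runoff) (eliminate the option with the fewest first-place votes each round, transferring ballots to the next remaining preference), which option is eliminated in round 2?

Mei

Round 1: Elena 4, Priya 24, Mei 7, Kwame 19, Yuki 38. Eliminate Elena.
Round 2: Priya 24, Mei 7, Kwame 19, Yuki 42. Eliminate Mei.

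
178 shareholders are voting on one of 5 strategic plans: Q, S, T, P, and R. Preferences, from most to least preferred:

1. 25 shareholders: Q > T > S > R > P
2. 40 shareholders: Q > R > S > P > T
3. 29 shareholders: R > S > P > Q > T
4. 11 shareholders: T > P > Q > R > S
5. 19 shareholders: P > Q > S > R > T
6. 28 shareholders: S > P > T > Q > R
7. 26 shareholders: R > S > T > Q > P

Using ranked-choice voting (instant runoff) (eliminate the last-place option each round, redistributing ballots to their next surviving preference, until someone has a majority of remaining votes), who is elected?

Q

Round 1: Q 65, S 28, T 11, P 19, R 55. Eliminate T.
Round 2: Q 65, S 28, P 30, R 55. Eliminate S.
Round 3: Q 65, P 58, R 55. Eliminate R.
Round 4: Q 91, P 87. Q has a majority.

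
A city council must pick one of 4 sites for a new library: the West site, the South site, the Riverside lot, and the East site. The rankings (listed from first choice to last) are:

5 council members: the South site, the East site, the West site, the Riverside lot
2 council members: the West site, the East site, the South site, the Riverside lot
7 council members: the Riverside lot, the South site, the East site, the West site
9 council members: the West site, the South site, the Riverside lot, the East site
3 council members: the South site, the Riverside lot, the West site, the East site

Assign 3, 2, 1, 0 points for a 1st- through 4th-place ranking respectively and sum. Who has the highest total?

the West site: 5·1 + 2·3 + 7·0 + 9·3 + 3·1 = 41
the South site: 5·3 + 2·1 + 7·2 + 9·2 + 3·3 = 58
the Riverside lot: 5·0 + 2·0 + 7·3 + 9·1 + 3·2 = 36
the East site: 5·2 + 2·2 + 7·1 + 9·0 + 3·0 = 21
the South site has the highest Borda score (58).

the South site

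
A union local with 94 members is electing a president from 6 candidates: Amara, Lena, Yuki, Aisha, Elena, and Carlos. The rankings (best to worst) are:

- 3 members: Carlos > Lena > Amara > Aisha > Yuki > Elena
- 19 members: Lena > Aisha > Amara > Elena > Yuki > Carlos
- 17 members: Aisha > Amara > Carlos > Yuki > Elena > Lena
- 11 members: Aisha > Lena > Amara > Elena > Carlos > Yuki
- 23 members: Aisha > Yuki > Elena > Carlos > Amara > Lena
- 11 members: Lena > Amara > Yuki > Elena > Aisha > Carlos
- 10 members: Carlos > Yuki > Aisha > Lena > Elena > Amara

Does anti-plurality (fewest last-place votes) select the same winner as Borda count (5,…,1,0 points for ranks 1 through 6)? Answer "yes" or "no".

Anti-plurality — last-place votes: Amara 10, Lena 40, Yuki 11, Aisha 0, Elena 3, Carlos 30. Winner: Aisha.
Borda — scores: Amara 234, Lena 226, Yuki 221, Aisha 378, Elena 178, Carlos 173. Winner: Aisha.
The two methods agree.

yes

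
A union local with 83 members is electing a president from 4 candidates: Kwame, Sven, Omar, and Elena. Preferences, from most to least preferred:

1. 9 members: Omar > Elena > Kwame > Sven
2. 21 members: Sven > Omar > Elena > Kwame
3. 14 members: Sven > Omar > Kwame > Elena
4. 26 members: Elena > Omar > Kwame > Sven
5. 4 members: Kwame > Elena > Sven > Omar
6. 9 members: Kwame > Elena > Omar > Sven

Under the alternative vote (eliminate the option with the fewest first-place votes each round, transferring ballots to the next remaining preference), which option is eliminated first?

Round 1: Kwame 13, Sven 35, Omar 9, Elena 26. Eliminate Omar.

Omar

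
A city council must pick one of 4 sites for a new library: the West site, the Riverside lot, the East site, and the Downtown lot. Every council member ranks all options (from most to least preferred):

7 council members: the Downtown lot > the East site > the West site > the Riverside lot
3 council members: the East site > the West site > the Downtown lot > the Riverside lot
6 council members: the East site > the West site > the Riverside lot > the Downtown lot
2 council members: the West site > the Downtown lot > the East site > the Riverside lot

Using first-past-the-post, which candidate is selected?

the East site

First-place votes: the West site 2, the Riverside lot 0, the East site 9, the Downtown lot 7.
the East site has the most first-place votes.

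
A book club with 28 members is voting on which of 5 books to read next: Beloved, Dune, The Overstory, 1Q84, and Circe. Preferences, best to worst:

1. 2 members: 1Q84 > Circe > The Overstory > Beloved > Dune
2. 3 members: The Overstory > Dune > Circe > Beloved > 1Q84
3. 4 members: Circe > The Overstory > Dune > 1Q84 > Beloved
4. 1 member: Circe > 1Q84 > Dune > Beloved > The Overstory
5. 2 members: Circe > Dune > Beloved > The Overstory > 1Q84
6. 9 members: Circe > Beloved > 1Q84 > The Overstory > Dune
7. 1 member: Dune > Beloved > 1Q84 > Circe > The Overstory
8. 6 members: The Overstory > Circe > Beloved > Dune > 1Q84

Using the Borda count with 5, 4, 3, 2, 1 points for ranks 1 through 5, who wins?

Circe

Beloved: 2·2 + 3·2 + 4·1 + 1·2 + 2·3 + 9·4 + 1·4 + 6·3 = 80
Dune: 2·1 + 3·4 + 4·3 + 1·3 + 2·4 + 9·1 + 1·5 + 6·2 = 63
The Overstory: 2·3 + 3·5 + 4·4 + 1·1 + 2·2 + 9·2 + 1·1 + 6·5 = 91
1Q84: 2·5 + 3·1 + 4·2 + 1·4 + 2·1 + 9·3 + 1·3 + 6·1 = 63
Circe: 2·4 + 3·3 + 4·5 + 1·5 + 2·5 + 9·5 + 1·2 + 6·4 = 123
Circe has the highest Borda score (123).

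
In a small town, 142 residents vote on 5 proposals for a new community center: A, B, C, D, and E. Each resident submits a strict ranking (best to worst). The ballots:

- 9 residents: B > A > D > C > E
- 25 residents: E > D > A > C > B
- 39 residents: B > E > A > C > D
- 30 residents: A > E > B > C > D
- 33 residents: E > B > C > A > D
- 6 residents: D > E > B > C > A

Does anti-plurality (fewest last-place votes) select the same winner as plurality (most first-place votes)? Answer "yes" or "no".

Anti-plurality — last-place votes: A 6, B 25, C 0, D 102, E 9. Winner: C.
Plurality — first-place votes: A 30, B 48, C 0, D 6, E 58. Winner: E.
The two methods disagree.

no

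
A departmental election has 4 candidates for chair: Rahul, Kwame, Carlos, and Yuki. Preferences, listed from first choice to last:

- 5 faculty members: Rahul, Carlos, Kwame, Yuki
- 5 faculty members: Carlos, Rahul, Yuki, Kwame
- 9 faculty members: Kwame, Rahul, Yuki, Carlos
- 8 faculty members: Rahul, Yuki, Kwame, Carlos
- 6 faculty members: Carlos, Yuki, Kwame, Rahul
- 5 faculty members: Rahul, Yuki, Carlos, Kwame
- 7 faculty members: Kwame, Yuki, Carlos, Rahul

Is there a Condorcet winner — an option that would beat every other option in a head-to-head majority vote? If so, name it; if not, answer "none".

Rahul

Rahul vs Kwame: 23–22 for Rahul.
Rahul vs Carlos: 27–18 for Rahul.
Rahul vs Yuki: 32–13 for Rahul.
Rahul beats every other option head-to-head.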